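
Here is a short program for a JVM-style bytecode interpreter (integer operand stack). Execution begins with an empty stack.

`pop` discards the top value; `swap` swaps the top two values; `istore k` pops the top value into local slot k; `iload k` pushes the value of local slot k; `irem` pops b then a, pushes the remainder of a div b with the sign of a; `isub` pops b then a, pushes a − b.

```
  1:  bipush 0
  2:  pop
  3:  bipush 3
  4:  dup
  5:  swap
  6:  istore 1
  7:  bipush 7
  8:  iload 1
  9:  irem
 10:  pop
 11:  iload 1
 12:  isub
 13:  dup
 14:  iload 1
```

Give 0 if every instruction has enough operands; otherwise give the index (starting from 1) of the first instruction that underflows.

bipush 0 → [0]
pop      → []
bipush 3 → [3]
dup      → [3, 3]
swap     → [3, 3]
istore 1 → [3]
bipush 7 → [3, 7]
iload 1  → [3, 7, 3]
irem     → [3, 1]
pop      → [3]
iload 1  → [3, 3]
isub     → [0]
dup      → [0, 0]
iload 1  → [0, 0, 3]

0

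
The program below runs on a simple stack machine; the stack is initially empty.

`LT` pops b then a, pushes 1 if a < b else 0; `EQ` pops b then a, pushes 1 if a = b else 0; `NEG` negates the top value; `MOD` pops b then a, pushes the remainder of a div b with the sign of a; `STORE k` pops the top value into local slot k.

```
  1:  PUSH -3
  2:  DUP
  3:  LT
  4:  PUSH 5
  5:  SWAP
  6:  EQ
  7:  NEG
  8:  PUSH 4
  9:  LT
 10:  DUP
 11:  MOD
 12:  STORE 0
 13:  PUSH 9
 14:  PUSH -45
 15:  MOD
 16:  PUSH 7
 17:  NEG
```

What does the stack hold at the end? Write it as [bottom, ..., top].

[9, -7]

PUSH -3  : [-3]
DUP      : [-3, -3]
LT       : [0]
PUSH 5   : [0, 5]
SWAP     : [5, 0]
EQ       : [0]
NEG      : [0]
PUSH 4   : [0, 4]
LT       : [1]
DUP      : [1, 1]
MOD      : [0]
STORE 0  : []
PUSH 9   : [9]
PUSH -45 : [9, -45]
MOD      : [9]
PUSH 7   : [9, 7]
NEG      : [9, -7]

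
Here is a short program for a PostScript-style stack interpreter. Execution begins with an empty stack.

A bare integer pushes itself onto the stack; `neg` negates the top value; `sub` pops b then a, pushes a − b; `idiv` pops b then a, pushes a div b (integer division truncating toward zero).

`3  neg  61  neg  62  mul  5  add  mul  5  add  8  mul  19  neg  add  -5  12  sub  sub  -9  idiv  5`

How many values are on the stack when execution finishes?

2

3    : [3]
neg  : [-3]
61   : [-3, 61]
neg  : [-3, -61]
62   : [-3, -61, 62]
mul  : [-3, -3782]
5    : [-3, -3782, 5]
add  : [-3, -3777]
mul  : [11331]
5    : [11331, 5]
add  : [11336]
8    : [11336, 8]
mul  : [90688]
19   : [90688, 19]
neg  : [90688, -19]
add  : [90669]
-5   : [90669, -5]
12   : [90669, -5, 12]
sub  : [90669, -17]
sub  : [90686]
-9   : [90686, -9]
idiv : [-10076]
5    : [-10076, 5]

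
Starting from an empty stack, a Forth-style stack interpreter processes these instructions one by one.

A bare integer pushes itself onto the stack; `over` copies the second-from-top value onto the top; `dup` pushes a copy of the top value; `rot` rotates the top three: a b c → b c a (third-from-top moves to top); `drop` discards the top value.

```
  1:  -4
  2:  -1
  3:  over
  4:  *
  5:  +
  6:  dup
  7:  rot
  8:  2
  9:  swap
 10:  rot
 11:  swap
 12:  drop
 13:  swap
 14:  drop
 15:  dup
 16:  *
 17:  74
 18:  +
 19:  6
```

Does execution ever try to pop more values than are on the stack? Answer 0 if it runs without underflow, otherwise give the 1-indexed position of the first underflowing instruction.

7

-4   -> -4
-1   -> -4 -1
over -> -4 -1 -4
*    -> -4 4
+    -> 0
dup  -> 0 0
rot  — needs 3 operands, stack has 2 → underflow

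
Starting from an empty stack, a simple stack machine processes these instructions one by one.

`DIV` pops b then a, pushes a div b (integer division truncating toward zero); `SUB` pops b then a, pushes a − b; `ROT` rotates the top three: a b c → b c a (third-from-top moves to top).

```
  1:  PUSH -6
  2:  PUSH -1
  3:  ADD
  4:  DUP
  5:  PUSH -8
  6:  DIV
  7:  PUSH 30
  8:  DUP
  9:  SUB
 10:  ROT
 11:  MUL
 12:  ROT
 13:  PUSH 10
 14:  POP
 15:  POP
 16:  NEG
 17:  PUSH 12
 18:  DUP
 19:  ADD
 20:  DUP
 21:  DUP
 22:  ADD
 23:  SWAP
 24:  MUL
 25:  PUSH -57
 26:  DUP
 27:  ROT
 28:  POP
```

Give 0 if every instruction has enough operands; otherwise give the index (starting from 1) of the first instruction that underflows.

PUSH -6 : [-6]
PUSH -1 : [-6, -1]
ADD     : [-7]
DUP     : [-7, -7]
PUSH -8 : [-7, -7, -8]
DIV     : [-7, 0]
PUSH 30 : [-7, 0, 30]
DUP     : [-7, 0, 30, 30]
SUB     : [-7, 0, 0]
ROT     : [0, 0, -7]
MUL     : [0, 0]
ROT  — needs 3 operands, stack has 2 → underflow

12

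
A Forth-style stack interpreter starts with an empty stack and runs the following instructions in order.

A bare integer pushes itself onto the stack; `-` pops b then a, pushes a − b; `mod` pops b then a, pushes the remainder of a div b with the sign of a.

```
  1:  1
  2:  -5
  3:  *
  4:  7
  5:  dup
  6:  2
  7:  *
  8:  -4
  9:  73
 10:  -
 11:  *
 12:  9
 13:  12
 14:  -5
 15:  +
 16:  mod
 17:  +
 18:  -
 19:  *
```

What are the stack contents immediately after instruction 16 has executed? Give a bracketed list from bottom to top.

[-5, 7, -1078, 2]

1   : 1
-5  : 1 -5
*   : -5
7   : -5 7
dup : -5 7 7
2   : -5 7 7 2
*   : -5 7 14
-4  : -5 7 14 -4
73  : -5 7 14 -4 73
-   : -5 7 14 -77
*   : -5 7 -1078
9   : -5 7 -1078 9
12  : -5 7 -1078 9 12
-5  : -5 7 -1078 9 12 -5
+   : -5 7 -1078 9 7
mod : -5 7 -1078 2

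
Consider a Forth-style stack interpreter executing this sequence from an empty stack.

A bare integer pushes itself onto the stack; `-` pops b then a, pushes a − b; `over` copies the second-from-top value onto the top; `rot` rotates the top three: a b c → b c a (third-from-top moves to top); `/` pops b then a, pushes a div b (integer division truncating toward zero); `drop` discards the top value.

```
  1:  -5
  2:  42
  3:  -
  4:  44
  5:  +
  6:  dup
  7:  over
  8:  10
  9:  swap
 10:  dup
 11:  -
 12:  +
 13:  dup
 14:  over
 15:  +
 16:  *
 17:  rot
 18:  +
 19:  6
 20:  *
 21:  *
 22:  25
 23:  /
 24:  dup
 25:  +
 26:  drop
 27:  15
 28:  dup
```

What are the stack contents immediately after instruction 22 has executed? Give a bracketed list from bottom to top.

[-3546, 25]

-5   → [-5]
42   → [-5, 42]
-    → [-47]
44   → [-47, 44]
+    → [-3]
dup  → [-3, -3]
over → [-3, -3, -3]
10   → [-3, -3, -3, 10]
swap → [-3, -3, 10, -3]
dup  → [-3, -3, 10, -3, -3]
-    → [-3, -3, 10, 0]
+    → [-3, -3, 10]
dup  → [-3, -3, 10, 10]
over → [-3, -3, 10, 10, 10]
+    → [-3, -3, 10, 20]
*    → [-3, -3, 200]
rot  → [-3, 200, -3]
+    → [-3, 197]
6    → [-3, 197, 6]
*    → [-3, 1182]
*    → [-3546]
25   → [-3546, 25]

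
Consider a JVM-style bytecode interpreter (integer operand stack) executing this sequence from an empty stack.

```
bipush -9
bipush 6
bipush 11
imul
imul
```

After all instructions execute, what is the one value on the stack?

-594

bipush -9 → -9
bipush 6  → -9 6
bipush 11 → -9 6 11
imul      → -9 66
imul      → -594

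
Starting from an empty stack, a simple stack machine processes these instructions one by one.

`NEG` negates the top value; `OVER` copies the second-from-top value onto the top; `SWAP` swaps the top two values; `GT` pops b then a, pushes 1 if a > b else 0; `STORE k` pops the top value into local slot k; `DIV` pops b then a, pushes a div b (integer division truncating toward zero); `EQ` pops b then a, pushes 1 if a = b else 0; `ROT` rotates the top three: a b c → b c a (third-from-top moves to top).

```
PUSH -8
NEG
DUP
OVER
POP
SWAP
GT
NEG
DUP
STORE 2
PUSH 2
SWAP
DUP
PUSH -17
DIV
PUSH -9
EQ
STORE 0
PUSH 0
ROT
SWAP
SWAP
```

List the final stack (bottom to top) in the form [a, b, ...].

[0, 0, 2]

PUSH -8  : [-8]
NEG      : [8]
DUP      : [8, 8]
OVER     : [8, 8, 8]
POP      : [8, 8]
SWAP     : [8, 8]
GT       : [0]
NEG      : [0]
DUP      : [0, 0]
STORE 2  : [0]
PUSH 2   : [0, 2]
SWAP     : [2, 0]
DUP      : [2, 0, 0]
PUSH -17 : [2, 0, 0, -17]
DIV      : [2, 0, 0]
PUSH -9  : [2, 0, 0, -9]
EQ       : [2, 0, 0]
STORE 0  : [2, 0]
PUSH 0   : [2, 0, 0]
ROT      : [0, 0, 2]
SWAP     : [0, 2, 0]
SWAP     : [0, 0, 2]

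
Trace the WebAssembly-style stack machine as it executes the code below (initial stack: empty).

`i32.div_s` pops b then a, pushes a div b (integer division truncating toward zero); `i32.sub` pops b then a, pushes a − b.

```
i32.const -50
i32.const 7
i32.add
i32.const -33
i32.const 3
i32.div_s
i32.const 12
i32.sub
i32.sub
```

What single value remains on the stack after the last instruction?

i32.const -50 → [-50]
i32.const 7   → [-50, 7]
i32.add       → [-43]
i32.const -33 → [-43, -33]
i32.const 3   → [-43, -33, 3]
i32.div_s     → [-43, -11]
i32.const 12  → [-43, -11, 12]
i32.sub       → [-43, -23]
i32.sub       → [-20]

-20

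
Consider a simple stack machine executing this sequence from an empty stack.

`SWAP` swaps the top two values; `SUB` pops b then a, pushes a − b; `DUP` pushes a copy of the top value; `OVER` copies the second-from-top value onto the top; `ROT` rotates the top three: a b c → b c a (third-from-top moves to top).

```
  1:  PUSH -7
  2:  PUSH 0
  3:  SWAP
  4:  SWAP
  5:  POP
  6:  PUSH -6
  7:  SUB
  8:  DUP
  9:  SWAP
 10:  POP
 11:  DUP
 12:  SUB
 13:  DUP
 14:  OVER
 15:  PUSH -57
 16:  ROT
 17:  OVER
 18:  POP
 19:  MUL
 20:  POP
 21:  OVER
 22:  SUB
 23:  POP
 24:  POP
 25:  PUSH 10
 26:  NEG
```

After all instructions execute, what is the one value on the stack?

PUSH -7  → -7
PUSH 0   → -7 0
SWAP     → 0 -7
SWAP     → -7 0
POP      → -7
PUSH -6  → -7 -6
SUB      → -1
DUP      → -1 -1
SWAP     → -1 -1
POP      → -1
DUP      → -1 -1
SUB      → 0
DUP      → 0 0
OVER     → 0 0 0
PUSH -57 → 0 0 0 -57
ROT      → 0 0 -57 0
OVER     → 0 0 -57 0 -57
POP      → 0 0 -57 0
MUL      → 0 0 0
POP      → 0 0
OVER     → 0 0 0
SUB      → 0 0
POP      → 0
POP      → (empty)
PUSH 10  → 10
NEG      → -10

-10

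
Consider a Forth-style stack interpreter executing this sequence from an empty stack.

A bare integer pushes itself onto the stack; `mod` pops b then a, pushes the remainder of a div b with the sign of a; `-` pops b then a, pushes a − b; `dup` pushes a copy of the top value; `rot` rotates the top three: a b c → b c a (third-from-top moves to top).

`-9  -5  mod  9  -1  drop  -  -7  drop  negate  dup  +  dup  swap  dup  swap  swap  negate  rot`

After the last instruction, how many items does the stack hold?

3

-9     : [-9]
-5     : [-9, -5]
mod    : [-4]
9      : [-4, 9]
-1     : [-4, 9, -1]
drop   : [-4, 9]
-      : [-13]
-7     : [-13, -7]
drop   : [-13]
negate : [13]
dup    : [13, 13]
+      : [26]
dup    : [26, 26]
swap   : [26, 26]
dup    : [26, 26, 26]
swap   : [26, 26, 26]
swap   : [26, 26, 26]
negate : [26, 26, -26]
rot    : [26, -26, 26]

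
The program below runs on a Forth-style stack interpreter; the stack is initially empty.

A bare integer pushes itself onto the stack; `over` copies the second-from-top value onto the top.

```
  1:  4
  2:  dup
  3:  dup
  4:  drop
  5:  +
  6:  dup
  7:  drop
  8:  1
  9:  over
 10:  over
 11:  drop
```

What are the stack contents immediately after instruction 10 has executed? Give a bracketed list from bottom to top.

[8, 1, 8, 1]

4    -> [4]
dup  -> [4, 4]
dup  -> [4, 4, 4]
drop -> [4, 4]
+    -> [8]
dup  -> [8, 8]
drop -> [8]
1    -> [8, 1]
over -> [8, 1, 8]
over -> [8, 1, 8, 1]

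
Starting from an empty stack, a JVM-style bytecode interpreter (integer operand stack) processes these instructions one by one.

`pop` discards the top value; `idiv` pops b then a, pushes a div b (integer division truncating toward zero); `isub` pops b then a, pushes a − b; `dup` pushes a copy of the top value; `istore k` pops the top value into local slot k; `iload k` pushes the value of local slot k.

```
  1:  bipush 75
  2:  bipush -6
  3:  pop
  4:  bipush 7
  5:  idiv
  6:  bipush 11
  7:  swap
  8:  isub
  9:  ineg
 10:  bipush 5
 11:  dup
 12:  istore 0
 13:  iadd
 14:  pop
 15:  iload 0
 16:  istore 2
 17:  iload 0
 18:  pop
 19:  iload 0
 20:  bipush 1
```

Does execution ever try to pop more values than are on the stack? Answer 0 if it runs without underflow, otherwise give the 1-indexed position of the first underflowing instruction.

0

bipush 75 → [75]
bipush -6 → [75, -6]
pop       → [75]
bipush 7  → [75, 7]
idiv      → [10]
bipush 11 → [10, 11]
swap      → [11, 10]
isub      → [1]
ineg      → [-1]
bipush 5  → [-1, 5]
dup       → [-1, 5, 5]
istore 0  → [-1, 5]
iadd      → [4]
pop       → []
iload 0   → [5]
istore 2  → []
iload 0   → [5]
pop       → []
iload 0   → [5]
bipush 1  → [5, 1]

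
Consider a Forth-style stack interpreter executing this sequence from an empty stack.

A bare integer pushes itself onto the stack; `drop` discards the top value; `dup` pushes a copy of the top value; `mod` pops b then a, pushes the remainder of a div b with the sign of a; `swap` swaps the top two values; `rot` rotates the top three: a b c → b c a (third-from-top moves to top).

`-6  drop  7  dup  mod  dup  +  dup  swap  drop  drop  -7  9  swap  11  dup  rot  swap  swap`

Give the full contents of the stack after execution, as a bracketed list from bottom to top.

[9, 11, 11, -7]

-6   : [-6]
drop : []
7    : [7]
dup  : [7, 7]
mod  : [0]
dup  : [0, 0]
+    : [0]
dup  : [0, 0]
swap : [0, 0]
drop : [0]
drop : []
-7   : [-7]
9    : [-7, 9]
swap : [9, -7]
11   : [9, -7, 11]
dup  : [9, -7, 11, 11]
rot  : [9, 11, 11, -7]
swap : [9, 11, -7, 11]
swap : [9, 11, 11, -7]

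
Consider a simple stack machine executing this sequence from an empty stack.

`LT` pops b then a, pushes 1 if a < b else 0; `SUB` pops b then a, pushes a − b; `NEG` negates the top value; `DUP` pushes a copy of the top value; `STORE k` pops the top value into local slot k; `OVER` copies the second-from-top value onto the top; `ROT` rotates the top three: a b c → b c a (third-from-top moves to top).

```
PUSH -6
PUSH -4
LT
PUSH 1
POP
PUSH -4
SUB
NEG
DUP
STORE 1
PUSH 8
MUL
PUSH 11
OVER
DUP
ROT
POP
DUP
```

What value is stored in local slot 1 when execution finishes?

-5

PUSH -6 : -6
PUSH -4 : -6 -4
LT      : 1
PUSH 1  : 1 1
POP     : 1
PUSH -4 : 1 -4
SUB     : 5
NEG     : -5
DUP     : -5 -5
STORE 1 : -5
PUSH 8  : -5 8
MUL     : -40
PUSH 11 : -40 11
OVER    : -40 11 -40
DUP     : -40 11 -40 -40
ROT     : -40 -40 -40 11
POP     : -40 -40 -40
DUP     : -40 -40 -40 -40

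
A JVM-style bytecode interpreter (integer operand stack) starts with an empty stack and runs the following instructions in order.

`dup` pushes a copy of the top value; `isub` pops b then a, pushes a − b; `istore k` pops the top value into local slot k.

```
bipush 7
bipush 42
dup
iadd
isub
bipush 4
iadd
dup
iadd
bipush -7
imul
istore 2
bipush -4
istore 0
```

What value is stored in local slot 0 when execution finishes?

bipush 7  → 7
bipush 42 → 7 42
dup       → 7 42 42
iadd      → 7 84
isub      → -77
bipush 4  → -77 4
iadd      → -73
dup       → -73 -73
iadd      → -146
bipush -7 → -146 -7
imul      → 1022
istore 2  → (empty)
bipush -4 → -4
istore 0  → (empty)

-4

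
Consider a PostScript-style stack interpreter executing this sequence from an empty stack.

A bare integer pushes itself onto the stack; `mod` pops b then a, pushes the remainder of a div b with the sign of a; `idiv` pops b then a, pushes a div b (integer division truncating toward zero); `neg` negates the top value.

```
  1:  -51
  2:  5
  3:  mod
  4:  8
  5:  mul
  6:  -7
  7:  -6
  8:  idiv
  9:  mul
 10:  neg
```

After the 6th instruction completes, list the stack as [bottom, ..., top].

-51  -51
5    -51 5
mod  -1
8    -1 8
mul  -8
-7   -8 -7

[-8, -7]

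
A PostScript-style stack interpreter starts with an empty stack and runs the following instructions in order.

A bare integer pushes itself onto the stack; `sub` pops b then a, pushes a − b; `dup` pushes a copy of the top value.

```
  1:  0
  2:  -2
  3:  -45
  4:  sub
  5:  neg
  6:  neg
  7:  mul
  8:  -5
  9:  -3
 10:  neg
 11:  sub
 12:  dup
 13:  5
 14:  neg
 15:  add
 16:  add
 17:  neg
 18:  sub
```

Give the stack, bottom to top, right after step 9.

[0, -5, -3]

0   → [0]
-2  → [0, -2]
-45 → [0, -2, -45]
sub → [0, 43]
neg → [0, -43]
neg → [0, 43]
mul → [0]
-5  → [0, -5]
-3  → [0, -5, -3]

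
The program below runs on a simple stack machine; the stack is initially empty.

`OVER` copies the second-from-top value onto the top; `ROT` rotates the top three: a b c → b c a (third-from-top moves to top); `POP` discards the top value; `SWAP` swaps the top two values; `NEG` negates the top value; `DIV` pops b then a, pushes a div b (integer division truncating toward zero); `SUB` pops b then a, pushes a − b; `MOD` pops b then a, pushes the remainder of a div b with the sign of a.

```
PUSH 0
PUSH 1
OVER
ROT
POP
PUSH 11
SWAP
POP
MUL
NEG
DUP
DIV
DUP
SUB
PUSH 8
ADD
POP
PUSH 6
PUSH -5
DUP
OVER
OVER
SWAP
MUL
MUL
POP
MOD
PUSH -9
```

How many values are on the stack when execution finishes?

2

PUSH 0  -> 0
PUSH 1  -> 0 1
OVER    -> 0 1 0
ROT     -> 1 0 0
POP     -> 1 0
PUSH 11 -> 1 0 11
SWAP    -> 1 11 0
POP     -> 1 11
MUL     -> 11
NEG     -> -11
DUP     -> -11 -11
DIV     -> 1
DUP     -> 1 1
SUB     -> 0
PUSH 8  -> 0 8
ADD     -> 8
POP     -> (empty)
PUSH 6  -> 6
PUSH -5 -> 6 -5
DUP     -> 6 -5 -5
OVER    -> 6 -5 -5 -5
OVER    -> 6 -5 -5 -5 -5
SWAP    -> 6 -5 -5 -5 -5
MUL     -> 6 -5 -5 25
MUL     -> 6 -5 -125
POP     -> 6 -5
MOD     -> 1
PUSH -9 -> 1 -9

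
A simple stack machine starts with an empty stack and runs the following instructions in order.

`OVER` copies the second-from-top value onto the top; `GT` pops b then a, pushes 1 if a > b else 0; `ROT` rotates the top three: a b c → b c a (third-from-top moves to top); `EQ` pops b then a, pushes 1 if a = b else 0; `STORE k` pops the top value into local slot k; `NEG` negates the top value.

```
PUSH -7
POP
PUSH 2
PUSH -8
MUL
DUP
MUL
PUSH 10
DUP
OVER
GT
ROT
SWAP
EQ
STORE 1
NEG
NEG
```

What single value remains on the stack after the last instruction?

PUSH -7 -> [-7]
POP     -> []
PUSH 2  -> [2]
PUSH -8 -> [2, -8]
MUL     -> [-16]
DUP     -> [-16, -16]
MUL     -> [256]
PUSH 10 -> [256, 10]
DUP     -> [256, 10, 10]
OVER    -> [256, 10, 10, 10]
GT      -> [256, 10, 0]
ROT     -> [10, 0, 256]
SWAP    -> [10, 256, 0]
EQ      -> [10, 0]
STORE 1 -> [10]
NEG     -> [-10]
NEG     -> [10]

10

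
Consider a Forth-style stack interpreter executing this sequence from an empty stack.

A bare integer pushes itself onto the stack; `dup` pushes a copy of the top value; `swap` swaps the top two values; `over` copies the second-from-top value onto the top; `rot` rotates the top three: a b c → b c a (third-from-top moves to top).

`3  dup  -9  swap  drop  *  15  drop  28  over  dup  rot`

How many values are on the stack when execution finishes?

3    → [3]
dup  → [3, 3]
-9   → [3, 3, -9]
swap → [3, -9, 3]
drop → [3, -9]
*    → [-27]
15   → [-27, 15]
drop → [-27]
28   → [-27, 28]
over → [-27, 28, -27]
dup  → [-27, 28, -27, -27]
rot  → [-27, -27, -27, 28]

4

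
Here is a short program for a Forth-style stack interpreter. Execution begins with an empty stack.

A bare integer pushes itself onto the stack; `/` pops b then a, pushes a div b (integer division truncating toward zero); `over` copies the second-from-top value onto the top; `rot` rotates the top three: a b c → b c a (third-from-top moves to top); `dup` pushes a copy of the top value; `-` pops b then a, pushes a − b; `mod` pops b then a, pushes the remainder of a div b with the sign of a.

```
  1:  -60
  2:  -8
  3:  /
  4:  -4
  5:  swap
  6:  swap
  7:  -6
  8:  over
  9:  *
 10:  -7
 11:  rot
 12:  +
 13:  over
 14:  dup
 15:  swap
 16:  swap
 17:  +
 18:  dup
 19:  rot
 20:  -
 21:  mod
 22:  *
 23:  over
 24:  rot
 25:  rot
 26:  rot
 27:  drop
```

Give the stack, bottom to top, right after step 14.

-60  : [-60]
-8   : [-60, -8]
/    : [7]
-4   : [7, -4]
swap : [-4, 7]
swap : [7, -4]
-6   : [7, -4, -6]
over : [7, -4, -6, -4]
*    : [7, -4, 24]
-7   : [7, -4, 24, -7]
rot  : [7, 24, -7, -4]
+    : [7, 24, -11]
over : [7, 24, -11, 24]
dup  : [7, 24, -11, 24, 24]

[7, 24, -11, 24, 24]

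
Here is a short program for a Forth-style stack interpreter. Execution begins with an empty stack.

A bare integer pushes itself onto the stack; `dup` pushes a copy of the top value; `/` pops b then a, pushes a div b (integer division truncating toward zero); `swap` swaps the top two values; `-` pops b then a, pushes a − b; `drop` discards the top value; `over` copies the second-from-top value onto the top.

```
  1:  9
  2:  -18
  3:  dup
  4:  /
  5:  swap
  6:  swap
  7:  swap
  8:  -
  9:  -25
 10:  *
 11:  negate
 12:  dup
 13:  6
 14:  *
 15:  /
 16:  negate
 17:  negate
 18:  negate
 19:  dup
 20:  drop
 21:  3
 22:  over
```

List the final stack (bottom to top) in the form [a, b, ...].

[0, 3, 0]

9       [9]
-18     [9, -18]
dup     [9, -18, -18]
/       [9, 1]
swap    [1, 9]
swap    [9, 1]
swap    [1, 9]
-       [-8]
-25     [-8, -25]
*       [200]
negate  [-200]
dup     [-200, -200]
6       [-200, -200, 6]
*       [-200, -1200]
/       [0]
negate  [0]
negate  [0]
negate  [0]
dup     [0, 0]
drop    [0]
3       [0, 3]
over    [0, 3, 0]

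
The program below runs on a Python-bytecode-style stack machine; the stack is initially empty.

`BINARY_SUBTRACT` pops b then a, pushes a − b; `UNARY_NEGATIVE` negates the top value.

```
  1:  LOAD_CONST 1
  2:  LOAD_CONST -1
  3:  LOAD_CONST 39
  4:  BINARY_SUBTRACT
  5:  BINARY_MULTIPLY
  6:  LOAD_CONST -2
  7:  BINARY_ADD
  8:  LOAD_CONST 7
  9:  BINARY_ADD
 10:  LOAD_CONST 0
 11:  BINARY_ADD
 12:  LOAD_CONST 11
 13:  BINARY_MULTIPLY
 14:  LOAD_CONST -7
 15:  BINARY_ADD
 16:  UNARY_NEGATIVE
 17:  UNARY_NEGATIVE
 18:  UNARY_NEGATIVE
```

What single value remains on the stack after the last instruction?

392

LOAD_CONST 1    → 1
LOAD_CONST -1   → 1 -1
LOAD_CONST 39   → 1 -1 39
BINARY_SUBTRACT → 1 -40
BINARY_MULTIPLY → -40
LOAD_CONST -2   → -40 -2
BINARY_ADD      → -42
LOAD_CONST 7    → -42 7
BINARY_ADD      → -35
LOAD_CONST 0    → -35 0
BINARY_ADD      → -35
LOAD_CONST 11   → -35 11
BINARY_MULTIPLY → -385
LOAD_CONST -7   → -385 -7
BINARY_ADD      → -392
UNARY_NEGATIVE  → 392
UNARY_NEGATIVE  → -392
UNARY_NEGATIVE  → 392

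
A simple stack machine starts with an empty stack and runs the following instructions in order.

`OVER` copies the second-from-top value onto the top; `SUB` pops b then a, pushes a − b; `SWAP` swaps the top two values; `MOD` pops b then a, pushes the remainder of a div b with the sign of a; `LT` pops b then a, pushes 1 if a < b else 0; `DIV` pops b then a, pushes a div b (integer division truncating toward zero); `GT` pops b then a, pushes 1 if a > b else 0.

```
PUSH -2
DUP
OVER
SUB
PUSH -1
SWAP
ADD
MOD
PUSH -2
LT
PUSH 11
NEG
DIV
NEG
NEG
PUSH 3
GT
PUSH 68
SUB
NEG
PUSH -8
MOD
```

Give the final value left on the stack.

4

PUSH -2 -> -2
DUP     -> -2 -2
OVER    -> -2 -2 -2
SUB     -> -2 0
PUSH -1 -> -2 0 -1
SWAP    -> -2 -1 0
ADD     -> -2 -1
MOD     -> 0
PUSH -2 -> 0 -2
LT      -> 0
PUSH 11 -> 0 11
NEG     -> 0 -11
DIV     -> 0
NEG     -> 0
NEG     -> 0
PUSH 3  -> 0 3
GT      -> 0
PUSH 68 -> 0 68
SUB     -> -68
NEG     -> 68
PUSH -8 -> 68 -8
MOD     -> 4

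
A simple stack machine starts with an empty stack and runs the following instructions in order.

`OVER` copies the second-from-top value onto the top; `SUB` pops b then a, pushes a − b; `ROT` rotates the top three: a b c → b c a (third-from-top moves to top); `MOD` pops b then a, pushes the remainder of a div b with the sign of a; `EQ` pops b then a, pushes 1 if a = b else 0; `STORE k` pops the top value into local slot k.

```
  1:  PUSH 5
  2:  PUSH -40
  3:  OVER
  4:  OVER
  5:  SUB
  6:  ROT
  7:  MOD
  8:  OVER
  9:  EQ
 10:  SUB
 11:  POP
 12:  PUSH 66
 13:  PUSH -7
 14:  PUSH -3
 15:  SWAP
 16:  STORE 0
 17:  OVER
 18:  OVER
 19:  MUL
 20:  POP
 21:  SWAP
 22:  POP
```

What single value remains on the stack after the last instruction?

PUSH 5   -> 5
PUSH -40 -> 5 -40
OVER     -> 5 -40 5
OVER     -> 5 -40 5 -40
SUB      -> 5 -40 45
ROT      -> -40 45 5
MOD      -> -40 0
OVER     -> -40 0 -40
EQ       -> -40 0
SUB      -> -40
POP      -> (empty)
PUSH 66  -> 66
PUSH -7  -> 66 -7
PUSH -3  -> 66 -7 -3
SWAP     -> 66 -3 -7
STORE 0  -> 66 -3
OVER     -> 66 -3 66
OVER     -> 66 -3 66 -3
MUL      -> 66 -3 -198
POP      -> 66 -3
SWAP     -> -3 66
POP      -> -3

-3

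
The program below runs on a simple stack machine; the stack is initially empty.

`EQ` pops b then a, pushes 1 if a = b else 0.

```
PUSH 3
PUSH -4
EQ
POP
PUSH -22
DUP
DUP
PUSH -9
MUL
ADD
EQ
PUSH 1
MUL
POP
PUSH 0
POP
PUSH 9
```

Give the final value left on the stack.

9

PUSH 3   → 3
PUSH -4  → 3 -4
EQ       → 0
POP      → (empty)
PUSH -22 → -22
DUP      → -22 -22
DUP      → -22 -22 -22
PUSH -9  → -22 -22 -22 -9
MUL      → -22 -22 198
ADD      → -22 176
EQ       → 0
PUSH 1   → 0 1
MUL      → 0
POP      → (empty)
PUSH 0   → 0
POP      → (empty)
PUSH 9   → 9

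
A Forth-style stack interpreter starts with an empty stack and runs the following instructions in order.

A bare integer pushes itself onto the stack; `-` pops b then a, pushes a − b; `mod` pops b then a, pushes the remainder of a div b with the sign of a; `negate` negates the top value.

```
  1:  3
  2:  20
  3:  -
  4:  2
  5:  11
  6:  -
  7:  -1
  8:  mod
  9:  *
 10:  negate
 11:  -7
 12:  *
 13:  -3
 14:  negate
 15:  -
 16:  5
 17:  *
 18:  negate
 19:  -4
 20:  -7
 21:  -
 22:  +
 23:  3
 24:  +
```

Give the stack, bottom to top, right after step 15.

3      -> 3
20     -> 3 20
-      -> -17
2      -> -17 2
11     -> -17 2 11
-      -> -17 -9
-1     -> -17 -9 -1
mod    -> -17 0
*      -> 0
negate -> 0
-7     -> 0 -7
*      -> 0
-3     -> 0 -3
negate -> 0 3
-      -> -3

[-3]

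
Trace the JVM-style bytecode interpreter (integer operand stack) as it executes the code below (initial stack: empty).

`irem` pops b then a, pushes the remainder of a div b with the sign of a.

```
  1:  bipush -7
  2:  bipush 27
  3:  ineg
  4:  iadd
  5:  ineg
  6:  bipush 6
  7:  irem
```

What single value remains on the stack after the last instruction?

bipush -7 -> -7
bipush 27 -> -7 27
ineg      -> -7 -27
iadd      -> -34
ineg      -> 34
bipush 6  -> 34 6
irem      -> 4

4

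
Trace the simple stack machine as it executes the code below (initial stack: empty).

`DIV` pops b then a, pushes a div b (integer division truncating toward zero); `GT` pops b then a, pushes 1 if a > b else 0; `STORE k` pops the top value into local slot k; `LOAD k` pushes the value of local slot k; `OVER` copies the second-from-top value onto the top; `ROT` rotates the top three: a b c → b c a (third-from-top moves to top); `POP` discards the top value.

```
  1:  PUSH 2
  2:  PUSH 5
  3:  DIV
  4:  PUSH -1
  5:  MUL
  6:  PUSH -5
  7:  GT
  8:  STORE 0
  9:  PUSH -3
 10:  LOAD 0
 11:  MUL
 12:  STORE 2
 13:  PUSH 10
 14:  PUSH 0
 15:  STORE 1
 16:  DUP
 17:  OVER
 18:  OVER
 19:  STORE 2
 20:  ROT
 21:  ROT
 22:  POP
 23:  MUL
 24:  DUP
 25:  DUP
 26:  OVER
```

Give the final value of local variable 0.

PUSH 2   [2]
PUSH 5   [2, 5]
DIV      [0]
PUSH -1  [0, -1]
MUL      [0]
PUSH -5  [0, -5]
GT       [1]
STORE 0  []
PUSH -3  [-3]
LOAD 0   [-3, 1]
MUL      [-3]
STORE 2  []
PUSH 10  [10]
PUSH 0   [10, 0]
STORE 1  [10]
DUP      [10, 10]
OVER     [10, 10, 10]
OVER     [10, 10, 10, 10]
STORE 2  [10, 10, 10]
ROT      [10, 10, 10]
ROT      [10, 10, 10]
POP      [10, 10]
MUL      [100]
DUP      [100, 100]
DUP      [100, 100, 100]
OVER     [100, 100, 100, 100]

1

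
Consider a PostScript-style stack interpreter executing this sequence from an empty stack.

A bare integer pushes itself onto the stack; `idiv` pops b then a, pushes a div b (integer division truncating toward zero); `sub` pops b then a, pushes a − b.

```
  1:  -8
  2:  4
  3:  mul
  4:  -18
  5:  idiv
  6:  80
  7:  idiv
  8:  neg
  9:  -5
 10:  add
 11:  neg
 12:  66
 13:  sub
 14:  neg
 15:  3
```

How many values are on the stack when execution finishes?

-8   → -8
4    → -8 4
mul  → -32
-18  → -32 -18
idiv → 1
80   → 1 80
idiv → 0
neg  → 0
-5   → 0 -5
add  → -5
neg  → 5
66   → 5 66
sub  → -61
neg  → 61
3    → 61 3

2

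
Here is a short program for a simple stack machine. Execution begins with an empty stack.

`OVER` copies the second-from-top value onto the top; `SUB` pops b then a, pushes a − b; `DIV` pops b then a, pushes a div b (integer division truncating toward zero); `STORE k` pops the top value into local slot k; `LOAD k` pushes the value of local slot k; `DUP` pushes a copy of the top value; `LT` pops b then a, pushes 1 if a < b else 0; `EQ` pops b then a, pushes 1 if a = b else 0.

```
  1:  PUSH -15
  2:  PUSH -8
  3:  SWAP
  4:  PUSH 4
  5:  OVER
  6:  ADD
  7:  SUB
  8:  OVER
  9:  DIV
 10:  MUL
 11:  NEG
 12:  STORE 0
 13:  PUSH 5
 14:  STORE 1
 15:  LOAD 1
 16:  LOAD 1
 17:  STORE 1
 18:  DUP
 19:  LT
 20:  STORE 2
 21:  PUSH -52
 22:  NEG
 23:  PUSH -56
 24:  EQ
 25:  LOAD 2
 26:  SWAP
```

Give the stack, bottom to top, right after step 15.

[5]

PUSH -15 : -15
PUSH -8  : -15 -8
SWAP     : -8 -15
PUSH 4   : -8 -15 4
OVER     : -8 -15 4 -15
ADD      : -8 -15 -11
SUB      : -8 -4
OVER     : -8 -4 -8
DIV      : -8 0
MUL      : 0
NEG      : 0
STORE 0  : (empty)
PUSH 5   : 5
STORE 1  : (empty)
LOAD 1   : 5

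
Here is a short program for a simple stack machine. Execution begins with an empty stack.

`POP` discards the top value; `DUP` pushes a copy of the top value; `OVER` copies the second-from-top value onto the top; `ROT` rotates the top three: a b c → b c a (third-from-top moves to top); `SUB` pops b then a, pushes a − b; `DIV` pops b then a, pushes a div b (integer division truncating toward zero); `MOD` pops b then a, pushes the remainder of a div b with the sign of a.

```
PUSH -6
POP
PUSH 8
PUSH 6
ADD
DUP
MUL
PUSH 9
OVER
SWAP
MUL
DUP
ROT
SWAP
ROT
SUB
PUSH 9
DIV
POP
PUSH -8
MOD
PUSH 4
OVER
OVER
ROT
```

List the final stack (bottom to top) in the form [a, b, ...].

PUSH -6 → -6
POP     → (empty)
PUSH 8  → 8
PUSH 6  → 8 6
ADD     → 14
DUP     → 14 14
MUL     → 196
PUSH 9  → 196 9
OVER    → 196 9 196
SWAP    → 196 196 9
MUL     → 196 1764
DUP     → 196 1764 1764
ROT     → 1764 1764 196
SWAP    → 1764 196 1764
ROT     → 196 1764 1764
SUB     → 196 0
PUSH 9  → 196 0 9
DIV     → 196 0
POP     → 196
PUSH -8 → 196 -8
MOD     → 4
PUSH 4  → 4 4
OVER    → 4 4 4
OVER    → 4 4 4 4
ROT     → 4 4 4 4

[4, 4, 4, 4]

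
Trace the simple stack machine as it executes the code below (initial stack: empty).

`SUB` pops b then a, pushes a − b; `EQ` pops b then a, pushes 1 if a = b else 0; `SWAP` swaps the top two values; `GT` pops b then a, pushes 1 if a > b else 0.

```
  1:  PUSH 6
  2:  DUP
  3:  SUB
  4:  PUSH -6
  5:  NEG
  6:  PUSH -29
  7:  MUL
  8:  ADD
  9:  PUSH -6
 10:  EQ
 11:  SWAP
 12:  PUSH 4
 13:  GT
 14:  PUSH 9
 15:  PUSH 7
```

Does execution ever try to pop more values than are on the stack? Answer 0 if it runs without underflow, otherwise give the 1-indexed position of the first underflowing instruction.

PUSH 6   : 6
DUP      : 6 6
SUB      : 0
PUSH -6  : 0 -6
NEG      : 0 6
PUSH -29 : 0 6 -29
MUL      : 0 -174
ADD      : -174
PUSH -6  : -174 -6
EQ       : 0
SWAP  — needs 2 operands, stack has 1 → underflow

11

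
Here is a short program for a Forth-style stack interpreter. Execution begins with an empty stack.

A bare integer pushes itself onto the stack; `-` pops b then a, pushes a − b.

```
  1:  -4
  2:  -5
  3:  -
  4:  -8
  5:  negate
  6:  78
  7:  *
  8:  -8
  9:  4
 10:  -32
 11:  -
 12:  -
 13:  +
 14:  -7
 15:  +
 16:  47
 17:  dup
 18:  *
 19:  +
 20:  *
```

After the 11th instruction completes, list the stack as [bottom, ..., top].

-4      [-4]
-5      [-4, -5]
-       [1]
-8      [1, -8]
negate  [1, 8]
78      [1, 8, 78]
*       [1, 624]
-8      [1, 624, -8]
4       [1, 624, -8, 4]
-32     [1, 624, -8, 4, -32]
-       [1, 624, -8, 36]

[1, 624, -8, 36]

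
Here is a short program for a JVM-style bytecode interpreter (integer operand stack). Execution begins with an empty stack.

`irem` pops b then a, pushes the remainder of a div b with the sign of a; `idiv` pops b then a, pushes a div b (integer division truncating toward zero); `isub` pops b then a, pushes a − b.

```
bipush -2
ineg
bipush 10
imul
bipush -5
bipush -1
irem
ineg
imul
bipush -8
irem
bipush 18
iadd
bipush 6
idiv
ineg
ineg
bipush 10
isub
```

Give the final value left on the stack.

bipush -2 → -2
ineg      → 2
bipush 10 → 2 10
imul      → 20
bipush -5 → 20 -5
bipush -1 → 20 -5 -1
irem      → 20 0
ineg      → 20 0
imul      → 0
bipush -8 → 0 -8
irem      → 0
bipush 18 → 0 18
iadd      → 18
bipush 6  → 18 6
idiv      → 3
ineg      → -3
ineg      → 3
bipush 10 → 3 10
isub      → -7

-7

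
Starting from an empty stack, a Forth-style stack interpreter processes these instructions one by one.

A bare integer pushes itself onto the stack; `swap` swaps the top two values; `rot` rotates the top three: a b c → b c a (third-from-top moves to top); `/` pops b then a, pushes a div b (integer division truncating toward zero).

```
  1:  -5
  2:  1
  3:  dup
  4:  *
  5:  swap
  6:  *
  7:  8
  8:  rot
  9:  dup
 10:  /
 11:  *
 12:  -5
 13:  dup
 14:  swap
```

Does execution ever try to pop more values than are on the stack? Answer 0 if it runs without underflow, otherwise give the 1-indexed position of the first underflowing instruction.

8

-5   -> -5
1    -> -5 1
dup  -> -5 1 1
*    -> -5 1
swap -> 1 -5
*    -> -5
8    -> -5 8
rot  — needs 3 operands, stack has 2 → underflow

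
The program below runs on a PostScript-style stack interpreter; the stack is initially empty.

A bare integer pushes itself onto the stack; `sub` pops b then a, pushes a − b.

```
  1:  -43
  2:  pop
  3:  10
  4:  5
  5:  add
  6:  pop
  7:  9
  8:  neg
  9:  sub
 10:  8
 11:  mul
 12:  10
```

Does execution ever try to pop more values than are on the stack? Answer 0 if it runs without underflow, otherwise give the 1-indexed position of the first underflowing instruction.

-43 -> -43
pop -> (empty)
10  -> 10
5   -> 10 5
add -> 15
pop -> (empty)
9   -> 9
neg -> -9
sub  — needs 2 operands, stack has 1 → underflow

9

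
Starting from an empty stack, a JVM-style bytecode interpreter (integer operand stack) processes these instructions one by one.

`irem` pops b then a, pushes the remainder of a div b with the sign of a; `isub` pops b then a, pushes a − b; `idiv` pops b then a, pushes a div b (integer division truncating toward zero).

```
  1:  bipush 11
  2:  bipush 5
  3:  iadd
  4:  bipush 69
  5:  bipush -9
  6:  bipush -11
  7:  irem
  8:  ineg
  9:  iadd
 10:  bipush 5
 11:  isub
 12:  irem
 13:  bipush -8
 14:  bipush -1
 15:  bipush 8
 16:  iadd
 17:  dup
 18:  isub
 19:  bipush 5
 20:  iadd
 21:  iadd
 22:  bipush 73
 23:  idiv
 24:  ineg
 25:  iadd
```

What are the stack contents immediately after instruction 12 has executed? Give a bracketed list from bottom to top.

bipush 11  -> 11
bipush 5   -> 11 5
iadd       -> 16
bipush 69  -> 16 69
bipush -9  -> 16 69 -9
bipush -11 -> 16 69 -9 -11
irem       -> 16 69 -9
ineg       -> 16 69 9
iadd       -> 16 78
bipush 5   -> 16 78 5
isub       -> 16 73
irem       -> 16

[16]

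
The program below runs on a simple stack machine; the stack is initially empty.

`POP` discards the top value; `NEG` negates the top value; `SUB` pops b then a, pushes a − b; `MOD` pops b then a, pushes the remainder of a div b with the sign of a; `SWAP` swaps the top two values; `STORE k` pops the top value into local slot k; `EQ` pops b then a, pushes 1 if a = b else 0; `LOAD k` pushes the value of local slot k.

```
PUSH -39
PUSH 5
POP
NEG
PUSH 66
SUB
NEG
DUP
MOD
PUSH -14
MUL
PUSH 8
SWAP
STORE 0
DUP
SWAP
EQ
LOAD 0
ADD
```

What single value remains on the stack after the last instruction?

PUSH -39 → -39
PUSH 5   → -39 5
POP      → -39
NEG      → 39
PUSH 66  → 39 66
SUB      → -27
NEG      → 27
DUP      → 27 27
MOD      → 0
PUSH -14 → 0 -14
MUL      → 0
PUSH 8   → 0 8
SWAP     → 8 0
STORE 0  → 8
DUP      → 8 8
SWAP     → 8 8
EQ       → 1
LOAD 0   → 1 0
ADD      → 1

1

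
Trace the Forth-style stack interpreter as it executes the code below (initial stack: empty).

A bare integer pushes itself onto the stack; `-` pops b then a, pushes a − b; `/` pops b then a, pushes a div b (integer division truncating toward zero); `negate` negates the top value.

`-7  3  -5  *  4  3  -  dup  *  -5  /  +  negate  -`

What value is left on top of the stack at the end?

-22

-7     -> [-7]
3      -> [-7, 3]
-5     -> [-7, 3, -5]
*      -> [-7, -15]
4      -> [-7, -15, 4]
3      -> [-7, -15, 4, 3]
-      -> [-7, -15, 1]
dup    -> [-7, -15, 1, 1]
*      -> [-7, -15, 1]
-5     -> [-7, -15, 1, -5]
/      -> [-7, -15, 0]
+      -> [-7, -15]
negate -> [-7, 15]
-      -> [-22]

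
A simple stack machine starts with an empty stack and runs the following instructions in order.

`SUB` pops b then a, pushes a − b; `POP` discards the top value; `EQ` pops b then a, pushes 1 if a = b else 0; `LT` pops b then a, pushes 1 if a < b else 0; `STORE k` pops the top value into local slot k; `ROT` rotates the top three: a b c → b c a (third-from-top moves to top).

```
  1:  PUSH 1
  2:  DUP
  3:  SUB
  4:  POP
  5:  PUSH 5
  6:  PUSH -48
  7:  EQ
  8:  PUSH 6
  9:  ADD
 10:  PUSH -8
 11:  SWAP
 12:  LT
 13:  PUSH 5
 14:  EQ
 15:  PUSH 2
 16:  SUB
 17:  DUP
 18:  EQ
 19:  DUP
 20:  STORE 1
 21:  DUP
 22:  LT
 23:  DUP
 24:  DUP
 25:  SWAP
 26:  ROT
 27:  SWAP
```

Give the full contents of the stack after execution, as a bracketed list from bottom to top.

PUSH 1   → [1]
DUP      → [1, 1]
SUB      → [0]
POP      → []
PUSH 5   → [5]
PUSH -48 → [5, -48]
EQ       → [0]
PUSH 6   → [0, 6]
ADD      → [6]
PUSH -8  → [6, -8]
SWAP     → [-8, 6]
LT       → [1]
PUSH 5   → [1, 5]
EQ       → [0]
PUSH 2   → [0, 2]
SUB      → [-2]
DUP      → [-2, -2]
EQ       → [1]
DUP      → [1, 1]
STORE 1  → [1]
DUP      → [1, 1]
LT       → [0]
DUP      → [0, 0]
DUP      → [0, 0, 0]
SWAP     → [0, 0, 0]
ROT      → [0, 0, 0]
SWAP     → [0, 0, 0]

[0, 0, 0]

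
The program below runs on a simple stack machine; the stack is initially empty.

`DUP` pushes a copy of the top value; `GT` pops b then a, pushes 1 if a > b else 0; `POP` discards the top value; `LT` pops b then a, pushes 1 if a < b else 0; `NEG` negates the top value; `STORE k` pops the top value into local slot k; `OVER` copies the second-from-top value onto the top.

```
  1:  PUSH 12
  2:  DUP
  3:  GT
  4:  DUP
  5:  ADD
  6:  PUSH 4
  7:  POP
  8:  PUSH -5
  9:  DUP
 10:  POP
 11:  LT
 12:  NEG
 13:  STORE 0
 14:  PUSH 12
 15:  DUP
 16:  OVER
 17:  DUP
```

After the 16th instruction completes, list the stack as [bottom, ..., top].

PUSH 12  12
DUP      12 12
GT       0
DUP      0 0
ADD      0
PUSH 4   0 4
POP      0
PUSH -5  0 -5
DUP      0 -5 -5
POP      0 -5
LT       0
NEG      0
STORE 0  (empty)
PUSH 12  12
DUP      12 12
OVER     12 12 12

[12, 12, 12]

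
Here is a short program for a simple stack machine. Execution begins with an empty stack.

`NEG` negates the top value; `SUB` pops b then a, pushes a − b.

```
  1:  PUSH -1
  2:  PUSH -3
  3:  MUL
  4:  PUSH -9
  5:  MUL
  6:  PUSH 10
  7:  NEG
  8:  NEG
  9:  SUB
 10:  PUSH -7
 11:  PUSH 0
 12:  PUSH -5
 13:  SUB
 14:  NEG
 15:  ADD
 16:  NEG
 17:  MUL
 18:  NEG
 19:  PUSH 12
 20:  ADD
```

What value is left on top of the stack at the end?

PUSH -1 : [-1]
PUSH -3 : [-1, -3]
MUL     : [3]
PUSH -9 : [3, -9]
MUL     : [-27]
PUSH 10 : [-27, 10]
NEG     : [-27, -10]
NEG     : [-27, 10]
SUB     : [-37]
PUSH -7 : [-37, -7]
PUSH 0  : [-37, -7, 0]
PUSH -5 : [-37, -7, 0, -5]
SUB     : [-37, -7, 5]
NEG     : [-37, -7, -5]
ADD     : [-37, -12]
NEG     : [-37, 12]
MUL     : [-444]
NEG     : [444]
PUSH 12 : [444, 12]
ADD     : [456]

456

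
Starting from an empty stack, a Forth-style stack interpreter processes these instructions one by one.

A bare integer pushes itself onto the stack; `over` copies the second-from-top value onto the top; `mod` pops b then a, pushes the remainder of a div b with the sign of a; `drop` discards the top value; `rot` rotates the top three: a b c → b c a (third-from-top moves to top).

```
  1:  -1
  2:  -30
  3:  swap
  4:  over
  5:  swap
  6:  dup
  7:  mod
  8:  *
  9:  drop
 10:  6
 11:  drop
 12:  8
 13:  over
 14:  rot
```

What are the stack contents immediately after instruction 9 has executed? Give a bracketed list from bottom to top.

-1   : [-1]
-30  : [-1, -30]
swap : [-30, -1]
over : [-30, -1, -30]
swap : [-30, -30, -1]
dup  : [-30, -30, -1, -1]
mod  : [-30, -30, 0]
*    : [-30, 0]
drop : [-30]

[-30]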